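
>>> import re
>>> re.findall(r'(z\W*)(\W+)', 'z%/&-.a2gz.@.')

[('z%/&-', '.'), ('z.@', '.')]

The pattern matches a literal 'z', then zero or more of a non-word character (captured); then one or more of a non-word character (captured).
Scanning left to right: at [0:6] match 'z%/&-.', groups = ('z%/&-', '.'); at [9:13] match 'z.@.', groups = ('z.@', '.').
`findall` packs the 2 group values into a tuple for every match.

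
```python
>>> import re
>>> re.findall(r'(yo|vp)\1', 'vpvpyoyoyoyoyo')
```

['vp', 'yo', 'yo']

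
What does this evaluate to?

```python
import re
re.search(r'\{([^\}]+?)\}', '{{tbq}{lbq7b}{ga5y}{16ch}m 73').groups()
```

('{tbq',)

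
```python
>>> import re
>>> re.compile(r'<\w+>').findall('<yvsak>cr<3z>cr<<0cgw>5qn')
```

Matches: at [0:7] → '<yvsak>'; at [9:13] → '<3z>'; at [16:22] → '<0cgw>'.
With no groups in the pattern, `findall` gives back each whole match — 3 here.

['<yvsak>', '<3z>', '<0cgw>']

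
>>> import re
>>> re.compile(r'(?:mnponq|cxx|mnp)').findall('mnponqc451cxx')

The regex engine tests alternatives in the order written; an earlier branch that matches wins even if a later one would match more.
Matches: at [0:6] → 'mnponq'; at [10:13] → 'cxx'.
With no groups in the pattern, `findall` gives back each whole match — 2 here.

['mnponq', 'cxx']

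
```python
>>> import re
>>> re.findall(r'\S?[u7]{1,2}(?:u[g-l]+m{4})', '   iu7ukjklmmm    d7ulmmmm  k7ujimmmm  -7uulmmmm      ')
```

The pattern matches optionally a non-whitespace character, then 1 to 2 of one of [u7]; then the literal 'u', then one or more of a character in [g-l], then exactly 4 of the literal 'm' (non-capturing group).
Walking the string: at [18:26] → 'd7ulmmmm'; at [28:37] → 'k7ujimmmm'; at [39:48] → '-7uulmmmm'.
Since nothing is captured, `findall` lists the 3 matched substrings directly.

['d7ulmmmm', 'k7ujimmmm', '-7uulmmmm']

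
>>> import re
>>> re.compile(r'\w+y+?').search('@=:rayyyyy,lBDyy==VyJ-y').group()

Pattern: one or more of a word character; then one or more of a literal 'y' (lazy).
Unlike `match`, `search` isn't anchored — it looks for the pattern anywhere in the string.
The match spans [3:10] → 'rayyyyy'.

'rayyyyy'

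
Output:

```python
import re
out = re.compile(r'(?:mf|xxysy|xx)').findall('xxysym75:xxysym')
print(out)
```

Alternation tries branches left to right and keeps the first one that lets the overall match succeed at that position.
`findall` yields the raw match text (2 of them) because the pattern has no groups.

['xxysy', 'xxysy']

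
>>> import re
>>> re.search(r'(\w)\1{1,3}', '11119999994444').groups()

The match spans [0:4] → '1111'.
Captured: group 1 = '1'.

('1',)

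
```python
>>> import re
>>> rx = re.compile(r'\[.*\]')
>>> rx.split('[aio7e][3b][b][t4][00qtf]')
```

Matches to split on: at [0:25] → '[aio7e][3b][b][t4][00qtf]'.
Each match becomes a cut point; 2 segments remain.

['', '']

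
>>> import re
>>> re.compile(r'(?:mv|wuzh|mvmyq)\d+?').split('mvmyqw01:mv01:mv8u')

['mvmyqw01:', '1:', 'u']

Matches to split on: at [9:12] → 'mv0'; at [14:17] → 'mv8'.
Splitting on the pattern gives 3 pieces.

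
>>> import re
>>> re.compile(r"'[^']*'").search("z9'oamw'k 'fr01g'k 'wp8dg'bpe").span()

(2, 8)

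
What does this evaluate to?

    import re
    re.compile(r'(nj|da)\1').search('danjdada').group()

`\1` has to match the exact text group 1 already captured.
The match spans [4:8] → 'dada'.

'dada'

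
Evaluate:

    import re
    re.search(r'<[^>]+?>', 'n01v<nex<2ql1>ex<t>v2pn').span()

(4, 14)

The match spans [4:14] → '<nex<2ql1>'.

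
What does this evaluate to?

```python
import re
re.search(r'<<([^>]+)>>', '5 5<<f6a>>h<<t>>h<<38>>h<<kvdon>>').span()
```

`re.search` scans for the first position where the pattern succeeds.
The match spans [3:10] → '<<f6a>>'.
Captured: group 1 = 'f6a'.

(3, 10)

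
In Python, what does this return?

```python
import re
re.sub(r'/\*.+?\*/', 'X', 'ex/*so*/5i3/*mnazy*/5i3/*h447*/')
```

The `?` after the quantifier makes it lazy — it takes as little as possible before letting the rest of the pattern try.
`sub` substitutes 'X' at each match site.

'exX5i3X5i3X'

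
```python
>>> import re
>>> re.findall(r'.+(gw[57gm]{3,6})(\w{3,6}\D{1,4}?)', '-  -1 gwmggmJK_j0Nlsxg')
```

[('gwmggm', 'JK_j0Nl')]

Lazy quantifiers expand one character at a time until the remainder of the pattern can match.
Multiple groups make `findall` return tuples — one 2-tuple for the one match.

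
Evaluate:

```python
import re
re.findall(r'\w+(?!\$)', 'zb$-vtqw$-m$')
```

['z', 'vtq']

`(?!…)`/`(?<!…)` only lets a position through if the neighbouring text does NOT match; no characters are consumed.
With no groups in the pattern, `findall` gives back each whole match — 2 here.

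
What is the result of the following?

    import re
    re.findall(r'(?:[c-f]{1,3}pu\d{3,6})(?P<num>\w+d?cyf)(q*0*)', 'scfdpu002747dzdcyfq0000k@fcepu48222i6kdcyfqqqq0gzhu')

[('dzdcyf', 'q0000'), ('i6kdcyf', 'qqqq0')]

This matches 1 to 3 of a character in [c-f], then the literal 'pu', then 3 to 6 of a digit (non-capturing group); then one or more of a word character, then optionally a literal 'd', then the literal 'cyf' (captured as 'num'); then zero or more of a literal 'q', then zero or more of the literal '0' (captured).
Walking the string: at [1:23] match 'cfdpu002747dzdcyfq0000', groups = ('dzdcyf', 'q0000'); at [25:47] match 'fcepu48222i6kdcyfqqqq0', groups = ('i6kdcyf', 'qqqq0').
`findall` packs the 2 group values into a tuple for every match.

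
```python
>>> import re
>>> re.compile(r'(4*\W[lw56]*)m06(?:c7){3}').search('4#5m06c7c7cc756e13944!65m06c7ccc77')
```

None

This matches zero or more of the literal '4', then a non-word character, then zero or more of one of [lw56] (captured); then the literal 'm06', then the literal 'c7' repeated 3 times.
`re.search` tries every starting position until one works.
Here no position works, so the call returns None.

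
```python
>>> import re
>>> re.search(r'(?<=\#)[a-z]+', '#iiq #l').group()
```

The lookaround is zero-width — it requires the adjacent text to match without consuming it, so the asserted text isn't part of the match.
The match spans [1:4] → 'iiq'.

'iiq'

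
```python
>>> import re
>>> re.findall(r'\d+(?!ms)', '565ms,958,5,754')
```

The negative lookahead/lookbehind blocks any match where the forbidden context is present.
No capturing groups, so `findall` returns the 4 full match strings.

['56', '958', '5', '754']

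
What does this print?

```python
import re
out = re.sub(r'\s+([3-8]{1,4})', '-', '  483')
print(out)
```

-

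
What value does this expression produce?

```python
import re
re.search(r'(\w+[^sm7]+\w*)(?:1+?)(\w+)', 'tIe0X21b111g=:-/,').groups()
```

The match spans [0:12] → 'tIe0X21b111g'.
Captured: group 1 = 'tIe0X21b11', group 2 = 'g'.

('tIe0X21b11', 'g')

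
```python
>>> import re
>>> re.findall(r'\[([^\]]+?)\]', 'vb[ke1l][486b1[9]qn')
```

['ke1l', '486b1[9']

Walking the string: at [2:8] match '[ke1l]', group 1 = 'ke1l'; at [8:17] match '[486b1[9]', group 1 = '486b1[9'.
`findall` collects group 1 from each match (2 total).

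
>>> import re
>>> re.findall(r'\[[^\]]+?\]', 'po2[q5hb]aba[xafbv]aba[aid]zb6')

['[q5hb]', '[xafbv]', '[aid]']

`findall` yields the raw match text (3 of them) because the pattern has no groups.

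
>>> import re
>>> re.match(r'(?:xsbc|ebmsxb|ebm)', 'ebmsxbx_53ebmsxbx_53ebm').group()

'ebmsxb'

With `match`, the pattern is implicitly anchored at the beginning.
The match spans [0:6] → 'ebmsxb'.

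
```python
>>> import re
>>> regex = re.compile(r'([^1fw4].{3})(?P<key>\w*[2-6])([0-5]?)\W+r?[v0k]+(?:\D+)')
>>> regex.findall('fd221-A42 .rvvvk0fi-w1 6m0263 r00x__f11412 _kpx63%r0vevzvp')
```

[('221-', 'A42', ''), (' 6m0', '263', ''), ('2 _k', 'px63', '')]

Multiple groups make `findall` return tuples — one 3-tuple for each match.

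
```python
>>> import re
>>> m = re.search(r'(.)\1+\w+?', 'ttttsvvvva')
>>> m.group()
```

'tttts'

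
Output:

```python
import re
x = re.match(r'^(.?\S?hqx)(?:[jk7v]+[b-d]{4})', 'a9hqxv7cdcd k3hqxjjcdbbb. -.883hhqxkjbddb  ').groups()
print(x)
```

('a9hqx',)

This matches anchored at the start of the string; then optionally any character, then optionally a non-whitespace character, then the literal 'hqx' (captured); then one or more of one of [jk7v], then exactly 4 of a character in [b-d] (non-capturing group).
`match` is anchored at position 0; if the pattern doesn't fit there, it returns None.
The match spans [0:11] → 'a9hqxv7cdcd'.
Captured: group 1 = 'a9hqx'.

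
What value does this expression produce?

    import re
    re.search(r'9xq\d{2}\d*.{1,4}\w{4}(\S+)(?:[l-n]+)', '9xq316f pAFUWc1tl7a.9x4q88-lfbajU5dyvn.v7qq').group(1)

The match spans [0:38] → '9xq316f pAFUWc1tl7a.9x4q88-lfbajU5dyvn'.
Captured: group 1 = '1tl7a.9x4q88-lfbajU5dyv'.

'1tl7a.9x4q88-lfbajU5dyv'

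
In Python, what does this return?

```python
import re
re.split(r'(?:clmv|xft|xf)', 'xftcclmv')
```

Alternation tries branches left to right and keeps the first one that lets the overall match succeed at that position.
Matches to split on: at [0:3] → 'xft'; at [4:8] → 'clmv'.
Each match becomes a cut point; 3 segments remain.

['', 'c', '']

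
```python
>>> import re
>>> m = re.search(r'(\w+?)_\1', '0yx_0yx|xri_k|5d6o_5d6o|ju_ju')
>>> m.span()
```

`\1` has to match the exact text group 1 already captured.
The match spans [0:7] → '0yx_0yx'.

(0, 7)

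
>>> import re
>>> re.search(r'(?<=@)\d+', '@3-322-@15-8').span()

(1, 2)

Lookahead/lookbehind check context without consuming it, so the matched span excludes the asserted characters.
Unlike `match`, `search` isn't anchored — it looks for the pattern anywhere in the string.
The match spans [1:2] → '3'.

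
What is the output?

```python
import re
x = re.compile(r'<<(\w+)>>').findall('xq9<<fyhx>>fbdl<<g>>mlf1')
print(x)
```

['fyhx', 'g']

Matches: at [3:11] match '<<fyhx>>', group 1 = 'fyhx'; at [15:20] match '<<g>>', group 1 = 'g'.
One capturing group, so `findall` returns just the captured substring from each match — 2 in all.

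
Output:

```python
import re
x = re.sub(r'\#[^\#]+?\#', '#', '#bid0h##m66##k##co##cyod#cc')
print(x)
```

#####cc

Matches: at [0:7] → '#bid0h#'; at [7:12] → '#m66#'; at [12:15] → '#k#'; at [15:19] → '#co#'; at [19:25] → '#cyod#'.
`sub` substitutes '#' at each match site.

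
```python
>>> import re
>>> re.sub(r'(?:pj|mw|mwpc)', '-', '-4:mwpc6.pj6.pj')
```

The regex engine tests alternatives in the order written; an earlier branch that matches wins even if a later one would match more.
Matches: at [3:5] → 'mw'; at [9:11] → 'pj'; at [13:15] → 'pj'.
`sub` substitutes '-' at each match site.

'-4:-pc6.-6.-'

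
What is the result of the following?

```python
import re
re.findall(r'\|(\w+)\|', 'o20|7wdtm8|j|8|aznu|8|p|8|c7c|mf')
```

['7wdtm8', '8', '8', '8']

With a single group, `findall` returns only what that group captured — 4 items.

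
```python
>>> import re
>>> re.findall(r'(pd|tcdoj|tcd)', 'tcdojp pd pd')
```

['tcdoj', 'pd', 'pd']

The regex engine tests alternatives in the order written; an earlier branch that matches wins even if a later one would match more.
Matches: at [0:5] match 'tcdoj', group 1 = 'tcdoj'; at [7:9] match 'pd', group 1 = 'pd'; at [10:12] match 'pd', group 1 = 'pd'.
`findall` collects group 1 from each match (3 total).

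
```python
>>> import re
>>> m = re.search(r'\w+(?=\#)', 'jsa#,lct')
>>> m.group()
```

The `(?=…)`/`(?<=…)` assertion just peeks at neighbouring text; it doesn't advance the match position.
`re.search` scans for the first position where the pattern succeeds.
The match spans [0:3] → 'jsa'.

'jsa'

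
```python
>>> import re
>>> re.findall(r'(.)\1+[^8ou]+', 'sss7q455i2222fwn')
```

['s']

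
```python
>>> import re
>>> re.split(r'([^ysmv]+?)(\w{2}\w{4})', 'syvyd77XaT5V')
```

['syvy', 'd', '77XaT5', 'V']

The pattern matches one or more of any character except [ysmv] (lazy) (captured); then exactly 2 of a word character, then exactly 4 of a word character (captured).
A `+?`/`*?`/`{m,n}?` starts at its minimum and grows only as far as needed for what follows to match.
Matches to split on: at [4:11] → 'd77XaT5'.
`re.split` interleaves the captured-group text with the surrounding fragments.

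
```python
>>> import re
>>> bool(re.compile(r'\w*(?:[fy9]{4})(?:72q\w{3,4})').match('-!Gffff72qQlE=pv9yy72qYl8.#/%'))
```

Pattern: zero or more of a word character; then exactly 4 of one of [fy9] (non-capturing group); then the literal '72q', then 3 to 4 of a word character (non-capturing group).
`match` is anchored at position 0; if the pattern doesn't fit there, it returns None.
Here the string doesn't start with a match, so the call returns None, and `bool(None)` is False.

False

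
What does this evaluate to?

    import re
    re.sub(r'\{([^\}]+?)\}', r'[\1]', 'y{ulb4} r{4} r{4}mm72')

'y[ulb4] r[4] r[4]mm72'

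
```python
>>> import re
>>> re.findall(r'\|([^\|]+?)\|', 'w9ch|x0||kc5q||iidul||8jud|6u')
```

['x0', 'kc5q', 'iidul', '8jud']

Scanning left to right: at [4:8] match '|x0|', group 1 = 'x0'; at [8:14] match '|kc5q|', group 1 = 'kc5q'; at [14:21] match '|iidul|', group 1 = 'iidul'; at [21:27] match '|8jud|', group 1 = '8jud'.
With a single group, `findall` returns only what that group captured — 4 items.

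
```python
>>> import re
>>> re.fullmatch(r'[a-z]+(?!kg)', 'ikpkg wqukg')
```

None

For `fullmatch`, every character of the input must be accounted for by the pattern.
Here the pattern can't cover the whole string, so the call returns None.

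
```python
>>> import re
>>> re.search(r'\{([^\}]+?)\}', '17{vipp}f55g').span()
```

(2, 8)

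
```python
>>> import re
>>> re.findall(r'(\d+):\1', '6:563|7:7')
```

['7']

`\1` is not a pattern — it's the concrete string captured by group 1, re-applied verbatim.
Because there's exactly one group, `findall` drops the full match and keeps group 1 from the one hit.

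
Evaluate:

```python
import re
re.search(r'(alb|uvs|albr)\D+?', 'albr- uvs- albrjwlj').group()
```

Branches in `(...|...)` are attempted left-to-right; the first branch that allows the whole pattern to succeed is taken.
`re.search` scans for the first position where the pattern succeeds.
The match spans [0:4] → 'albr'.
Captured: group 1 = 'alb'.

'albr'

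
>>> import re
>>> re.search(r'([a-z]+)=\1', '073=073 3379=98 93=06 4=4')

A backreference is literal: `\1` must see the identical characters the first group matched.
`re.search` tries every starting position until one works.
Here no position works, so the call returns None.

None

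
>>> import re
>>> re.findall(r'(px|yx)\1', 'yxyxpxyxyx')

A backreference is literal: `\1` must see the identical characters the first group matched.
Scanning left to right: at [0:4] match 'yxyx', group 1 = 'yx'; at [6:10] match 'yxyx', group 1 = 'yx'.
Because there's exactly one group, `findall` drops the full match and keeps group 1 from each hit.

['yx', 'yx']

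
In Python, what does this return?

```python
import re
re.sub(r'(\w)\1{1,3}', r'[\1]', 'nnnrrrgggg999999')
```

After group 1 captures some text, `\1` only succeeds where that same text appears again.
Matches: at [0:3] → 'nnn'; at [3:6] → 'rrr'; at [6:10] → 'gggg'; at [10:14] → '9999'; at [14:16] → '99'.
`\1` in the replacement pulls in group 1's text for each match.

'[n][r][g][9][9]'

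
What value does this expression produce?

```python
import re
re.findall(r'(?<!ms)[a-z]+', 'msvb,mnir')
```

['msvb', 'mnir']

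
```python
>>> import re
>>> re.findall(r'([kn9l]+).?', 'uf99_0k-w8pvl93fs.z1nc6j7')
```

['99', 'k', 'l9', 'n']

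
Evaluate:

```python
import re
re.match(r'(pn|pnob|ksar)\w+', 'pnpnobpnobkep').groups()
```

('pn',)

The match spans [0:13] → 'pnpnobpnobkep'.
Captured: group 1 = 'pn'.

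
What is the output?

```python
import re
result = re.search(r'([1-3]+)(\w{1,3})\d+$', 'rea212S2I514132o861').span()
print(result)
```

This matches one or more of a character in [1-3] (captured); then 1 to 3 of a word character (captured); then one or more of a digit; then anchored at the end.
`search` walks the string left to right and returns the first match it finds.
The match spans [12:19] → '132o861'.
Captured: group 1 = '132', group 2 = 'o86'.

(12, 19)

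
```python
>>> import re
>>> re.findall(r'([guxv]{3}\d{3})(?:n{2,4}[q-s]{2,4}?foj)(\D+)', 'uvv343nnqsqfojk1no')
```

[('uvv343', 'k')]

Pattern: exactly 3 of one of [guxv], then exactly 3 of a digit (captured); then 2 to 4 of the literal 'n', then 2 to 4 of a character in [q-s] (lazy), then the literal 'foj' (non-capturing group); then one or more of a non-digit (captured).
With 2 capturing groups, `findall` returns a 2-tuple per match.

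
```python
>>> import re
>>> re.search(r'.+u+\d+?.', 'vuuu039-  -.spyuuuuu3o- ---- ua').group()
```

'vuuu039-  -.spyuuuuu3o'

Pattern: one or more of any character; then one or more of a literal 'u', then one or more of a digit (lazy), then any character.
The match spans [0:22] → 'vuuu039-  -.spyuuuuu3o'.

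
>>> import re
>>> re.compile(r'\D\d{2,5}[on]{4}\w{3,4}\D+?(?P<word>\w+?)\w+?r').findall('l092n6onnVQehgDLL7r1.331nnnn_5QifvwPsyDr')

['v']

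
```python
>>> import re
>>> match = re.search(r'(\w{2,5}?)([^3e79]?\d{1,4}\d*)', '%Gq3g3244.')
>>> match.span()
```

A `+?`/`*?`/`{m,n}?` starts at its minimum and grows only as far as needed for what follows to match.
The match spans [1:4] → 'Gq3'.

(1, 4)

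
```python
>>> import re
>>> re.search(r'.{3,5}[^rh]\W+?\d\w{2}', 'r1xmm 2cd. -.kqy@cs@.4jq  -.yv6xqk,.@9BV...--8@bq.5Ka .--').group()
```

Pattern: 3 to 5 of any character, then any character except [rh], then one or more of a non-word character (lazy); then a digit, then exactly 2 of a word character.
Unlike `match`, `search` isn't anchored — it looks for the pattern anywhere in the string.
The match spans [0:9] → 'r1xmm 2cd'.

'r1xmm 2cd'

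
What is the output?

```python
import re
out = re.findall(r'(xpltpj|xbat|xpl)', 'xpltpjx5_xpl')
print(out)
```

['xpltpj', 'xpl']

The regex engine tests alternatives in the order written; an earlier branch that matches wins even if a later one would match more.
Scanning left to right: at [0:6] match 'xpltpj', group 1 = 'xpltpj'; at [9:12] match 'xpl', group 1 = 'xpl'.
One capturing group, so `findall` returns just the captured substring from each match — 2 in all.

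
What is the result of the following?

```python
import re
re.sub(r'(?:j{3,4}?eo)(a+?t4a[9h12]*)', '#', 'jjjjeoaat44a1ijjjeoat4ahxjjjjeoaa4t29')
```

'jjjjeoaat44a1i#xjjjjeoaa4t29'

The pattern matches 3 to 4 of a literal 'j' (lazy), then the literal 'eo' (non-capturing group); then one or more of the literal 'a' (lazy), then the literal 't4a', then zero or more of one of [9h12] (captured).
Matches: at [14:24] → 'jjjeoat4ah'.
Each match is replaced by '#'.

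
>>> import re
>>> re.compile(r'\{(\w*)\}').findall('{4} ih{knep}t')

Scanning left to right: at [0:3] match '{4}', group 1 = '4'; at [6:12] match '{knep}', group 1 = 'knep'.
Because there's exactly one group, `findall` drops the full match and keeps group 1 from each hit.

['4', 'knep']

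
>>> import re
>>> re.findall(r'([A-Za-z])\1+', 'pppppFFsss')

['p', 'F', 's']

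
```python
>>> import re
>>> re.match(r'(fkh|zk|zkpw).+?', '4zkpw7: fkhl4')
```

`re.match` only tries the pattern at the start of the string.
Here position 0 doesn't satisfy it, so the call returns None.

None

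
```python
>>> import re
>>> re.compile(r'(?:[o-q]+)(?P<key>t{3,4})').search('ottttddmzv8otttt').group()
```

'otttt'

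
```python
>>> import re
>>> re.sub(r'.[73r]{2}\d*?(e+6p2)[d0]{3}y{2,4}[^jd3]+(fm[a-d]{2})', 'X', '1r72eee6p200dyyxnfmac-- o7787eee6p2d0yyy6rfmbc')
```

'X-- o7787eee6p2d0yyy6rfmbc'

This matches any character, then exactly 2 of one of [73r], then zero or more of a digit (lazy); then one or more of a literal 'e', then the literal '6p2' (captured); then exactly 3 of one of [d0], then 2 to 4 of the literal 'y', then one or more of any character except [jd3]; then the literal 'fm', then exactly 2 of a character in [a-d] (captured).
Matches: at [0:21] → '1r72eee6p200dyyxnfmac'.
Each match is replaced by 'X'.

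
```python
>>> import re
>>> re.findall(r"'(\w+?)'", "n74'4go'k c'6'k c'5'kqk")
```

['4go', '6', '5']

Scanning left to right: at [3:8] match "'4go'", group 1 = '4go'; at [11:14] match "'6'", group 1 = '6'; at [17:20] match "'5'", group 1 = '5'.
`findall` collects group 1 from each match (3 total).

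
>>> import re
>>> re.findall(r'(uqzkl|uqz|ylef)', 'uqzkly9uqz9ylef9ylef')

The regex engine tests alternatives in the order written; an earlier branch that matches wins even if a later one would match more.
Walking the string: at [0:5] match 'uqzkl', group 1 = 'uqzkl'; at [7:10] match 'uqz', group 1 = 'uqz'; at [11:15] match 'ylef', group 1 = 'ylef'; at [16:20] match 'ylef', group 1 = 'ylef'.
`findall` collects group 1 from each match (4 total).

['uqzkl', 'uqz', 'ylef', 'ylef']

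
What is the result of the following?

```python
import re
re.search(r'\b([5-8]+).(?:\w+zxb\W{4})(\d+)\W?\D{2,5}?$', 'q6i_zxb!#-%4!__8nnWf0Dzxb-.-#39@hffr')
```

None

Here no position works, so the call returns None.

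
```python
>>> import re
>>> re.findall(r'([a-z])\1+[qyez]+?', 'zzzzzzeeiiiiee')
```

['z', 'i']

After group 1 captures some text, `\1` only succeeds where that same text appears again.
Scanning left to right: at [0:7] match 'zzzzzze', group 1 = 'z'; at [8:13] match 'iiiie', group 1 = 'i'.
One capturing group, so `findall` returns just the captured substring from each match — 2 in all.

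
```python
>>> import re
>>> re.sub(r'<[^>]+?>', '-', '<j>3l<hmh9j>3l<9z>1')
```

'-3l-3l-1'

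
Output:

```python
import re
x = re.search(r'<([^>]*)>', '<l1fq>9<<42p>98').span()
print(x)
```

(0, 6)

Unlike `match`, `search` isn't anchored — it looks for the pattern anywhere in the string.
The match spans [0:6] → '<l1fq>'.
Captured: group 1 = 'l1fq'.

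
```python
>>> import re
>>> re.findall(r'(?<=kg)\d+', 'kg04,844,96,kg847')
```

['04', '847']

The `(?=…)`/`(?<=…)` assertion just peeks at neighbouring text; it doesn't advance the match position.
Walking the string: at [2:4] → '04'; at [14:17] → '847'.
Since nothing is captured, `findall` lists the 2 matched substrings directly.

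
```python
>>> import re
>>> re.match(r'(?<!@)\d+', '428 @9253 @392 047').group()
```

'428'

Because the assertion is negative and zero-width, positions next to the forbidden text are skipped.
`re.match` only tries the pattern at the start of the string.
The match spans [0:3] → '428'.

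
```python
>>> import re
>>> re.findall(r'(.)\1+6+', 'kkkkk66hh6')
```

['k', 'h']

`\1` has to match the exact text group 1 already captured.
Walking the string: at [0:7] match 'kkkkk66', group 1 = 'k'; at [7:10] match 'hh6', group 1 = 'h'.
With a single group, `findall` returns only what that group captured — 2 items.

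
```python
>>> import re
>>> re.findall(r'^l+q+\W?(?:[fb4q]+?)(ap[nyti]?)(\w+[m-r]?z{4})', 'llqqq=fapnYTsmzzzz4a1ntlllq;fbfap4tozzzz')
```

[('apn', 'YTsmzzzz')]

Pattern: anchored at the start of the string; then one or more of a literal 'l'; then one or more of a literal 'q', then optionally a non-word character; then one or more of one of [fb4q] (lazy) (non-capturing group); then the literal 'ap', then optionally one of [nyti] (captured); then one or more of a word character, then optionally a character in [m-r], then exactly 4 of the literal 'z' (captured).
Matches: at [0:18] match 'llqqq=fapnYTsmzzzz', groups = ('apn', 'YTsmzzzz').
`findall` packs the 2 group values into a tuple for every match.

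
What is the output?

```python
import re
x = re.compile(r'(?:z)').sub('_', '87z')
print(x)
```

The pattern matches a literal 'z' (non-capturing group).
Matches: at [2:3] → 'z'.
Every occurrence is swapped for '_'.

87_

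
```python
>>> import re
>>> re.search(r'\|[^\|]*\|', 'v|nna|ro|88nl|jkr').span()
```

The match spans [1:6] → '|nna|'.

(1, 6)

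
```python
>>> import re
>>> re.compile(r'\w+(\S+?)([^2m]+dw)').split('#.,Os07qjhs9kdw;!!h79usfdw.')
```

['#.,', ';', '!!h79usfdw', '.']

Pattern: one or more of a word character; then one or more of a non-whitespace character (lazy) (captured); then one or more of any character except [2m], then the literal 'dw' (captured).
`re.split` interleaves the captured-group text with the surrounding fragments.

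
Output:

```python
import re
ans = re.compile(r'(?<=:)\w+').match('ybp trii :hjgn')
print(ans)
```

None

The positive lookaround only admits positions where the adjacent text matches; those characters stay outside the span.
`re.match` only tries the pattern at the start of the string.
Here the pattern fails at index 0, so the call returns None.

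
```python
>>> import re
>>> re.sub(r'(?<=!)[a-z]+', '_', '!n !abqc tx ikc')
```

'!_ !_ tx ikc'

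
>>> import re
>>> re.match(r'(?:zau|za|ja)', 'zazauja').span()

(0, 2)

`re.match` only tries the pattern at the start of the string.
The match spans [0:2] → 'za'.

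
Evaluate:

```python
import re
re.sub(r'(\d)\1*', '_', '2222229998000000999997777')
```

'______'

`\1` is not a pattern — it's the concrete string captured by group 1, re-applied verbatim.
Matches: at [0:6] → '222222'; at [6:9] → '999'; at [9:10] → '8'; at [10:16] → '000000'; at [16:21] → '99999'; ….
Each match is replaced by '_'.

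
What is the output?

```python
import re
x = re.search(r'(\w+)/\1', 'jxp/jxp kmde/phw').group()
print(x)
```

After group 1 captures some text, `\1` only succeeds where that same text appears again.
The match spans [0:7] → 'jxp/jxp'.

jxp/jxp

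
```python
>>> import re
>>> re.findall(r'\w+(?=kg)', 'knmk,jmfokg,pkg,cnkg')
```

The `(?=…)`/`(?<=…)` assertion just peeks at neighbouring text; it doesn't advance the match position.
Walking the string: at [5:9] → 'jmfo'; at [12:13] → 'p'; at [16:18] → 'cn'.
With no groups in the pattern, `findall` gives back each whole match — 3 here.

['jmfo', 'p', 'cn']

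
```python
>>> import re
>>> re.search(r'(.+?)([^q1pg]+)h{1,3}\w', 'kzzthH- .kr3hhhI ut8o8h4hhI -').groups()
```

The pattern matches one or more of any character (lazy) (captured); then one or more of any character except [q1pg] (captured); then 1 to 3 of a literal 'h', then a word character.
With the lazy modifier that quantifier settles for the fewest repetitions that let the rest of the pattern succeed (the atoms after it are unaffected and can still be greedy).
Unlike `match`, `search` isn't anchored — it looks for the pattern anywhere in the string.
The match spans [0:27] → 'kzzthH- .kr3hhhI ut8o8h4hhI'.
Captured: group 1 = 'k', group 2 = 'zzthH- .kr3hhhI ut8o8h4h'.

('k', 'zzthH- .kr3hhhI ut8o8h4h')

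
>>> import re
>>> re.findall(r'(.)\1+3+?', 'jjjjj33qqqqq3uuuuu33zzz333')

`\1` is not a pattern — it's the concrete string captured by group 1, re-applied verbatim.
Matches: at [0:6] match 'jjjjj3', group 1 = 'j'; at [7:13] match 'qqqqq3', group 1 = 'q'; at [13:19] match 'uuuuu3', group 1 = 'u'; at [20:24] match 'zzz3', group 1 = 'z'.
Because there's exactly one group, `findall` drops the full match and keeps group 1 from each hit.

['j', 'q', 'u', 'z']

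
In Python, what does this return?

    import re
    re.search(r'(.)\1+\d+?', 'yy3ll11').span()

The backreference `\1` re-matches whatever the first group consumed, character for character.
`re.search` scans for the first position where the pattern succeeds.
The match spans [0:3] → 'yy3'.
Captured: group 1 = 'y'.

(0, 3)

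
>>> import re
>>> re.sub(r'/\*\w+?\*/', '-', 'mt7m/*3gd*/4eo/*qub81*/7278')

Each match is replaced by '-'.

'mt7m-4eo-7278'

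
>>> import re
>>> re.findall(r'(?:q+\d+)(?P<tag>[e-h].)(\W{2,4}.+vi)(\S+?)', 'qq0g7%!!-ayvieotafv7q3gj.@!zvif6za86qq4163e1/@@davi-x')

A non-greedy quantifier consumes as few characters as it can — just enough that the remainder of the pattern still matches from where it stops; whatever follows it matches normally.
3 groups means the one result is a tuple of 3 captured strings — 1 here.

[('g7', '%!!-ayvieotafv7q3gj.@!zvif6za86qq4163e1/@@davi', '-')]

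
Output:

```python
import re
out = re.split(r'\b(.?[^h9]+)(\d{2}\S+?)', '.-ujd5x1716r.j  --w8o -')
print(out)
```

The pattern matches a word boundary (`\b`, zero-width); then optionally any character, then one or more of any character except [h9] (captured); then exactly 2 of a digit, then one or more of a non-whitespace character (lazy) (captured).
The `?` after the quantifier makes it lazy — it takes as little as possible before letting the rest of the pattern try.
Matches to split on: at [2:12] → 'ujd5x1716r'.
`re.split` interleaves the captured-group text with the surrounding fragments.

['.-', 'ujd5x17', '16r', '.j  --w8o -']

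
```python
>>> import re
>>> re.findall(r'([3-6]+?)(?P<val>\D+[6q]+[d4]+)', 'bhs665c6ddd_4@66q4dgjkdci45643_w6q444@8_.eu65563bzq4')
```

[('665', 'c6ddd'), ('4', '@66q4d'), ('45643', '_w6q444'), ('65563', 'bzq4')]

The pattern matches one or more of a character in [3-6] (lazy) (captured); then one or more of a non-digit, then one or more of one of [6q], then one or more of one of [d4] (captured as 'val').
Matches: at [3:11] match '665c6ddd', groups = ('665', 'c6ddd'); at [12:19] match '4@66q4d', groups = ('4', '@66q4d'); at [25:37] match '45643_w6q444', groups = ('45643', '_w6q444'); at [43:52] match '65563bzq4', groups = ('65563', 'bzq4').
2 groups means each result is a tuple of 2 captured strings — 4 here.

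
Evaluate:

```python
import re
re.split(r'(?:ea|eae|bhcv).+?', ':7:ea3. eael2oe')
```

[':7:', '. ', 'l2oe']

`|` is ordered: at each position the engine commits to the first alternative that works.
Matches to split on: at [3:6] → 'ea3'; at [8:11] → 'eae'.
The string is cut at each match, leaving 3 pieces.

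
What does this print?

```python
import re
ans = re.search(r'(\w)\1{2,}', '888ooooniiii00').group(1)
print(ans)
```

`\1` has to match the exact text group 1 already captured.
Unlike `match`, `search` isn't anchored — it looks for the pattern anywhere in the string.
The match spans [0:3] → '888'.
Captured: group 1 = '8'.

8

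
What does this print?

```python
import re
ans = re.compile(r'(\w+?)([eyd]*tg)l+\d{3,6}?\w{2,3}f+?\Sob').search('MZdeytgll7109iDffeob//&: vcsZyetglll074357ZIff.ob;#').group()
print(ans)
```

MZdeytgll7109iDffeob

Pattern: one or more of a word character (lazy) (captured); then zero or more of one of [eyd], then the literal 'tg' (captured); then one or more of a literal 'l', then 3 to 6 of a digit (lazy), then 2 to 3 of a word character; then one or more of the literal 'f' (lazy), then a non-whitespace character, then the literal 'ob'.
`search` walks the string left to right and returns the first match it finds.
The match spans [0:20] → 'MZdeytgll7109iDffeob'.
Captured: group 1 = 'MZ', group 2 = 'deytg'.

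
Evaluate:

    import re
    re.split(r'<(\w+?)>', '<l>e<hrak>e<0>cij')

Because the pattern has a capturing group, `split` also inserts each captured text between the pieces.

['', 'l', 'e', 'hrak', 'e', '0', 'cij']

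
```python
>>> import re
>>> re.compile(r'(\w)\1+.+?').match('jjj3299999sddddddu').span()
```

(0, 4)

The backreference `\1` re-matches whatever the first group consumed, character for character.
`match` is anchored at position 0; if the pattern doesn't fit there, it returns None.
The match spans [0:4] → 'jjj3'.
Captured: group 1 = 'j'.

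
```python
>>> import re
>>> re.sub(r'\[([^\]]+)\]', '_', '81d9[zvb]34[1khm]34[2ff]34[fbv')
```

'81d9_34_34_34[fbv'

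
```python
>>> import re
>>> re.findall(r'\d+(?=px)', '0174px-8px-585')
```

The lookaround is zero-width — it requires the adjacent text to match without consuming it, so the asserted text isn't part of the match.
Since nothing is captured, `findall` lists the 2 matched substrings directly.

['0174', '8']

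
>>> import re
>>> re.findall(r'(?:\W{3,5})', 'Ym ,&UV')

The pattern matches 3 to 5 of a non-word character (non-capturing group).
Walking the string: at [2:5] → ' ,&'.
Since nothing is captured, `findall` lists the 1 matched substring directly.

[' ,&']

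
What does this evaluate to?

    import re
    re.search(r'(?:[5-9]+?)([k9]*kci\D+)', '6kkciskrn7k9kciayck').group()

The match spans [0:9] → '6kkciskrn'.

'6kkciskrn'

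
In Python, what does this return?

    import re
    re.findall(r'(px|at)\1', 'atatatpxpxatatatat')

`\1` is not a pattern — it's the concrete string captured by group 1, re-applied verbatim.
Walking the string: at [0:4] match 'atat', group 1 = 'at'; at [6:10] match 'pxpx', group 1 = 'px'; at [10:14] match 'atat', group 1 = 'at'; at [14:18] match 'atat', group 1 = 'at'.
One capturing group, so `findall` returns just the captured substring from each match — 4 in all.

['at', 'px', 'at', 'at']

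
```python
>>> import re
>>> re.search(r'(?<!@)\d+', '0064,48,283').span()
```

(0, 4)

`(?!…)`/`(?<!…)` only lets a position through if the neighbouring text does NOT match; no characters are consumed.
The match spans [0:4] → '0064'.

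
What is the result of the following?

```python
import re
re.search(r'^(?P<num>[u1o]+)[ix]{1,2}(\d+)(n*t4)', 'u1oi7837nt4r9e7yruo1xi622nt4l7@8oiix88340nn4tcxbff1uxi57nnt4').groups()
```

The match spans [0:11] → 'u1oi7837nt4'.
Captured: group 1 = 'u1o', group 2 = '7837', group 3 = 'nt4'.

('u1o', '7837', 'nt4')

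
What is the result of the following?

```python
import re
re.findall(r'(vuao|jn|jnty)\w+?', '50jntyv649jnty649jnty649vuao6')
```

Alternation tries branches left to right and keeps the first one that lets the overall match succeed at that position.
Walking the string: at [2:5] match 'jnt', group 1 = 'jn'; at [10:13] match 'jnt', group 1 = 'jn'; at [17:20] match 'jnt', group 1 = 'jn'; at [24:29] match 'vuao6', group 1 = 'vuao'.
`findall` collects group 1 from each match (4 total).

['jn', 'jn', 'jn', 'vuao']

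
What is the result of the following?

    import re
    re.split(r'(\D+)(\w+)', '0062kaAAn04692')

['0062', 'kaAAn', '04692', '']

The pattern matches one or more of a non-digit (captured); then one or more of a word character (captured).
The group in the pattern means `split` returns the separators' captures alongside the pieces.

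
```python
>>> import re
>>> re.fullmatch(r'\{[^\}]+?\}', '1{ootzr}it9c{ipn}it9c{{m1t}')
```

None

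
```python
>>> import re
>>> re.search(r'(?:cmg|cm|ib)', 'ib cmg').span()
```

`search` walks the string left to right and returns the first match it finds.
The match spans [0:2] → 'ib'.

(0, 2)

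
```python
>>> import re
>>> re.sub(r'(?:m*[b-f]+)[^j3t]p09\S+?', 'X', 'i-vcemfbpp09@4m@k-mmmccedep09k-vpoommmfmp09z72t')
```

With the lazy modifier that quantifier settles for the fewest repetitions that let the rest of the pattern succeed (the atoms after it are unaffected and can still be greedy).
Every occurrence is swapped for 'X'.

'i-vceX4m@k-X-vpooX72t'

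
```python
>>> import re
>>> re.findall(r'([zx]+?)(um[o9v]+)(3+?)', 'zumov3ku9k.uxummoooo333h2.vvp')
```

Multiple groups make `findall` return tuples — one 3-tuple for the one match.

[('z', 'umov', '3')]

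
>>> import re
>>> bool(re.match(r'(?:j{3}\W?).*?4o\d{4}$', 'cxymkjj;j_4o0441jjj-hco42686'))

Pattern: exactly 3 of a literal 'j', then optionally a non-word character (non-capturing group); then zero or more of any character (lazy), then the literal '4o', then exactly 4 of a digit; then anchored at the end.
`re.match` won't scan ahead — the pattern has to work from the very first character.
Here the string doesn't start with a match, so the call returns None, and `bool(None)` is False.

False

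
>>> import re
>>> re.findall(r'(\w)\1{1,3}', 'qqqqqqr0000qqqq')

['q', 'q', '0', 'q']

`\1` has to match the exact text group 1 already captured.
Walking the string: at [0:4] match 'qqqq', group 1 = 'q'; at [4:6] match 'qq', group 1 = 'q'; at [7:11] match '0000', group 1 = '0'; at [11:15] match 'qqqq', group 1 = 'q'.
`findall` collects group 1 from each match (4 total).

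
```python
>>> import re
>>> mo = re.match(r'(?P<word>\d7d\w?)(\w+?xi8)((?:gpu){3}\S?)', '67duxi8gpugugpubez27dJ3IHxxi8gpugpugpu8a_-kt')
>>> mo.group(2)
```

The match spans [0:39] → '67duxi8gpugugpubez27dJ3IHxxi8gpugpugpu8'.
Captured: group 1 = '67du', group 2 = 'xi8gpugugpubez27dJ3IHxxi8', group 3 = 'gpugpugpu8'.

'xi8gpugugpubez27dJ3IHxxi8'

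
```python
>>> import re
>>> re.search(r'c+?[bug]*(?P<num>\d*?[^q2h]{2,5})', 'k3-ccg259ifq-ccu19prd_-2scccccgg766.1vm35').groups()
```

('cg',)

This matches one or more of a literal 'c' (lazy), then zero or more of one of [bug]; then zero or more of a digit (lazy), then 2 to 5 of any character except [q2h] (captured as 'num').
Because the quantifier is non-greedy, it stops expanding at the earliest point where the rest of the pattern can succeed.
`search` walks the string left to right and returns the first match it finds.
The match spans [3:6] → 'ccg'.
Captured: group 1 = 'cg'.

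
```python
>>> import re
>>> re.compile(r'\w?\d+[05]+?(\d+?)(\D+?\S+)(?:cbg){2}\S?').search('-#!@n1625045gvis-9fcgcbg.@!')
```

None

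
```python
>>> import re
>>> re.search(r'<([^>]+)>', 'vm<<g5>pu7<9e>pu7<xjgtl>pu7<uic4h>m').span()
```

(2, 7)

`re.search` tries every starting position until one works.
The match spans [2:7] → '<<g5>'.
Captured: group 1 = '<g5'.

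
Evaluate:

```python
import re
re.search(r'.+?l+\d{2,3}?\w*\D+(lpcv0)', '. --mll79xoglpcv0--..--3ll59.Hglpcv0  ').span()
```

Pattern: one or more of any character (lazy), then one or more of the literal 'l', then 2 to 3 of a digit (lazy); then zero or more of a word character, then one or more of a non-digit; then the literal 'lpc', then the literal 'v0' (captured).
The match spans [0:17] → '. --mll79xoglpcv0'.

(0, 17)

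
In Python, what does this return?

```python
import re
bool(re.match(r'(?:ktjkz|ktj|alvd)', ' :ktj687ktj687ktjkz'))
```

With `match`, the pattern is implicitly anchored at the beginning.
Here the pattern fails at index 0, so the call returns None, and `bool(None)` is False.

False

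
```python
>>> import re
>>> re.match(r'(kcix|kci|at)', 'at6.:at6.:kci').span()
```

(0, 2)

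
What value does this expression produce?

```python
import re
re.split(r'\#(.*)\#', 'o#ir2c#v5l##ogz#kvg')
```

['o', 'ir2c#v5l##ogz', 'kvg']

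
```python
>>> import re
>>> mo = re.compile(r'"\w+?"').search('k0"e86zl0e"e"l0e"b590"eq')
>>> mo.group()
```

'"e86zl0e"'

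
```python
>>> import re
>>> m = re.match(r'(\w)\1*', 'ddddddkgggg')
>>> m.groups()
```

('d',)

The match spans [0:6] → 'dddddd'.
Captured: group 1 = 'd'.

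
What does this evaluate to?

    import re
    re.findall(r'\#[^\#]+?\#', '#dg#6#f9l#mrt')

['#dg#', '#f9l#']

Matches: at [0:4] → '#dg#'; at [5:10] → '#f9l#'.
No capturing groups, so `findall` returns the 2 full match strings.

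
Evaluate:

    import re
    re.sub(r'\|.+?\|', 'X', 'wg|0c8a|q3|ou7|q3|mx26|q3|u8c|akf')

'wgXq3Xq3Xq3Xakf'

With the lazy modifier that quantifier settles for the fewest repetitions that let the rest of the pattern succeed (the atoms after it are unaffected and can still be greedy).
Matches: at [2:8] → '|0c8a|'; at [10:15] → '|ou7|'; at [17:23] → '|mx26|'; at [25:30] → '|u8c|'.
`sub` substitutes 'X' at each match site.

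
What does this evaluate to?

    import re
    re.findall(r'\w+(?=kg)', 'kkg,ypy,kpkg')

Because the assertion is zero-width, the text it checks is not consumed and won't appear in the result.
With no groups in the pattern, `findall` gives back each whole match — 2 here.

['k', 'kp']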